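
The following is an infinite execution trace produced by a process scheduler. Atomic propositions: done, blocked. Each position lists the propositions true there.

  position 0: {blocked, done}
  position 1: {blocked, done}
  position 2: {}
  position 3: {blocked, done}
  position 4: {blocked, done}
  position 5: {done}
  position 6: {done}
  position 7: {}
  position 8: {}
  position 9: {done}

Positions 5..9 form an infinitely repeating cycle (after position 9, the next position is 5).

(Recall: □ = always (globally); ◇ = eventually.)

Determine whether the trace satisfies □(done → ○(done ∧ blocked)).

done → ○(done ∧ blocked) must hold at every position from 0 onward. It fails at position 1, so □(done → ○(done ∧ blocked)) is false.
Positions where done holds: 0, 1, 3, 4, 5, 6, 9.
Check ○(done ∧ blocked) at each: 0→ok, 1→fails, 3→ok, 4→fails, 5→fails, 6→fails, 9→fails.

No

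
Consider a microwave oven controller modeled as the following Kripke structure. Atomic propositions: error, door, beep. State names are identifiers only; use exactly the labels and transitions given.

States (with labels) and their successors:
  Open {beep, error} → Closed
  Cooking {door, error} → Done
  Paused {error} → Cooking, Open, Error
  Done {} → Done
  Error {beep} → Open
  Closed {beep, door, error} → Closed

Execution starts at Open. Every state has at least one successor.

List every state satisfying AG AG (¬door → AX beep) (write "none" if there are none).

{Open, Error, Closed}

States satisfying AG (¬door → AX beep): {Open, Error, Closed}.
States satisfying AG AG (¬door → AX beep): {Open, Error, Closed}.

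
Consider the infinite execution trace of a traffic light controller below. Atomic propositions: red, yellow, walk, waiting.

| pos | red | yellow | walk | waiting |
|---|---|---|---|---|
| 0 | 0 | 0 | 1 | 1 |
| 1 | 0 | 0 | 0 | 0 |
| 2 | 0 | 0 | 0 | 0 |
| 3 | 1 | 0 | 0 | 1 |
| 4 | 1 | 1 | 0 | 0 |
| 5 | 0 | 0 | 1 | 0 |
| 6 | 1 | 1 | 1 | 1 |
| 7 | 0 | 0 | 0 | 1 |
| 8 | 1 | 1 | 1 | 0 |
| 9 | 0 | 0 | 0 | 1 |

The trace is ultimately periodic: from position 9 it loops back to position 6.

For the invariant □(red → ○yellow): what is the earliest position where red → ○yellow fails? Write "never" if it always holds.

Check red → ○yellow at each position in order: 0 ✓, 1 ✓, 2 ✓, 3 ✓.
At position 4 the labels are {red, yellow} and the next position 5 has {walk}, so red → ○yellow is false there. This is the first violation.

4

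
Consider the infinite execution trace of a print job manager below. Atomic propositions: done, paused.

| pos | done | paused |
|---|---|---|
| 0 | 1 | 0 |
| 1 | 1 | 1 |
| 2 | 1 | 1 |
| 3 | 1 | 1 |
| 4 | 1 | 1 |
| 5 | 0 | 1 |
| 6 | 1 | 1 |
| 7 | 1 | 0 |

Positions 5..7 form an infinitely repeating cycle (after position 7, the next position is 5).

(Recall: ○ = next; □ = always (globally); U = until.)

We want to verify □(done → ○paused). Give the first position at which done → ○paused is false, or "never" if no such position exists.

Check done → ○paused at each position in order: 0 ✓, 1 ✓, 2 ✓, 3 ✓, 4 ✓, 5 ✓.
At position 6 the labels are {done, paused} and the next position 7 has {done}, so done → ○paused is false there. This is the first violation.

6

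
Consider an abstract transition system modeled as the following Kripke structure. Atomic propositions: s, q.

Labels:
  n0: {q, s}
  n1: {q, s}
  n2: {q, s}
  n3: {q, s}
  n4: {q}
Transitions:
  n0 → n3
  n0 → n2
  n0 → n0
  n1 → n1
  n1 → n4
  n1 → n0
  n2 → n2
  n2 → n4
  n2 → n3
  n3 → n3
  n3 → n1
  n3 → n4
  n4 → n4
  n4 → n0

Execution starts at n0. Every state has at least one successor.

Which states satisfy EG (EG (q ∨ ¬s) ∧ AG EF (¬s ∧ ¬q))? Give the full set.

none

States satisfying EG (q ∨ ¬s) ∧ AG EF (¬s ∧ ¬q): ∅.
States satisfying EG (EG (q ∨ ¬s) ∧ AG EF (¬s ∧ ¬q)): ∅.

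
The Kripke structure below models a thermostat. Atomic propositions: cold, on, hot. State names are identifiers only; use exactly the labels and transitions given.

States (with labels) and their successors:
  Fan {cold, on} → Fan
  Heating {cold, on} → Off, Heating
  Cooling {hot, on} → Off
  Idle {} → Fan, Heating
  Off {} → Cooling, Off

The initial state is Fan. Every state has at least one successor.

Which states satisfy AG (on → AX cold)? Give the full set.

{Fan}

States satisfying on → AX cold: {Fan, Idle, Off}.
States satisfying AG (on → AX cold): {Fan}.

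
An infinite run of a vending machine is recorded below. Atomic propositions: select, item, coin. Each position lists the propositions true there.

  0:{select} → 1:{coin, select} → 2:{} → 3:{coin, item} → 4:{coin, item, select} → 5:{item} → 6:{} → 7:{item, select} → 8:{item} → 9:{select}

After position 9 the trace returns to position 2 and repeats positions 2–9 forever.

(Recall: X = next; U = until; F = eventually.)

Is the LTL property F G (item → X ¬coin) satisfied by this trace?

G (item → X ¬coin) is false at every position 0..9, so it never becomes true and F G (item → X ¬coin) fails.

Violated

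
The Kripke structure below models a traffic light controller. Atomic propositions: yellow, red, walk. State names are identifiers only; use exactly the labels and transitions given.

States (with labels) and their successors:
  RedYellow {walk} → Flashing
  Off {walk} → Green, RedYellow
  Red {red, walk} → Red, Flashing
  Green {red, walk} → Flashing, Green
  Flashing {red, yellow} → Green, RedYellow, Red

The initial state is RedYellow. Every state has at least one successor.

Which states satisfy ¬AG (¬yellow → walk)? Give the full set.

States satisfying ¬yellow → walk: {RedYellow, Off, Red, Green, Flashing}.
States satisfying AG (¬yellow → walk): {RedYellow, Off, Red, Green, Flashing}.
States satisfying ¬AG (¬yellow → walk): ∅.

none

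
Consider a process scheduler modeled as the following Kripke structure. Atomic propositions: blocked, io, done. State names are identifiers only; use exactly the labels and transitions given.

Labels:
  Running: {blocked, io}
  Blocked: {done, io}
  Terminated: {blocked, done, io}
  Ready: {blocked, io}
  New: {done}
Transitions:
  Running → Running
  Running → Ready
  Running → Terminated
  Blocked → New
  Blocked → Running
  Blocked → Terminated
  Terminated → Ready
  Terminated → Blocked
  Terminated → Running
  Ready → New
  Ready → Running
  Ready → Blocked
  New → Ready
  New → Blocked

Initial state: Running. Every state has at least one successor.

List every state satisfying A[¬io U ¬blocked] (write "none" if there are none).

States satisfying ¬io: {New}.
States satisfying ¬blocked: {Blocked, New}.
States satisfying A[¬io U ¬blocked]: {Blocked, New}.

{Blocked, New}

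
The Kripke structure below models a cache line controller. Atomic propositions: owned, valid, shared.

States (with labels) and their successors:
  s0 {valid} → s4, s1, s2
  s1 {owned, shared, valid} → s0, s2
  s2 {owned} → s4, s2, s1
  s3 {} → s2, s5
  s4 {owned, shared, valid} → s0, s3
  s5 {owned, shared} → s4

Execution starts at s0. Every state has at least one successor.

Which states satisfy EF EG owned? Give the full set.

{s0, s1, s2, s3, s4, s5}

States satisfying EG owned: {s1, s2}.
States satisfying EF EG owned: {s0, s1, s2, s3, s4, s5}.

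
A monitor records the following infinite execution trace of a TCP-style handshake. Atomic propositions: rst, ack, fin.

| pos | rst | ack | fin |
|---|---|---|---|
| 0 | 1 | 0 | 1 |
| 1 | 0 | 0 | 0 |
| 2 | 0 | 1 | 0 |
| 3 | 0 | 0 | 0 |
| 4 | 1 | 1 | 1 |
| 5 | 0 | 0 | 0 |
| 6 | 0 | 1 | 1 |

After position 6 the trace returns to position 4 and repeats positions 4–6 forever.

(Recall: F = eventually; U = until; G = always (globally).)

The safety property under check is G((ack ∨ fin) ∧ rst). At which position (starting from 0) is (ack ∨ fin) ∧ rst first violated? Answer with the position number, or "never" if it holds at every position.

1

Check (ack ∨ fin) ∧ rst at each position in order: 0 ✓.
At position 1 the labels are {}, so (ack ∨ fin) ∧ rst is false there. This is the first violation.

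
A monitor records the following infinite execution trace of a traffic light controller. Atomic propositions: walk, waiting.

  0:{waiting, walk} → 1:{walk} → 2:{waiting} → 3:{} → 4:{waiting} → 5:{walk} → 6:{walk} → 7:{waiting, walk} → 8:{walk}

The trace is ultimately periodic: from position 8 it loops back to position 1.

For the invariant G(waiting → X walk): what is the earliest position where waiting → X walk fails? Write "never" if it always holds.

Check waiting → X walk at each position in order: 0 ✓, 1 ✓.
At position 2 the labels are {waiting} and the next position 3 has {}, so waiting → X walk is false there. This is the first violation.

2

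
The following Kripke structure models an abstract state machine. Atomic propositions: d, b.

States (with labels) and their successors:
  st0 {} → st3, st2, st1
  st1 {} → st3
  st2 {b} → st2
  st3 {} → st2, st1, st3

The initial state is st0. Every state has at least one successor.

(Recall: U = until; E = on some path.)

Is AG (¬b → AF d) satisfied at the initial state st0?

States satisfying ¬b → AF d: {st2}.
States satisfying AG (¬b → AF d): {st2}.
st0 is reachable from st0 and violates ¬b → AF d, so AG fails at st0.
st0 ∉ Sat(AG (¬b → AF d)).

Violated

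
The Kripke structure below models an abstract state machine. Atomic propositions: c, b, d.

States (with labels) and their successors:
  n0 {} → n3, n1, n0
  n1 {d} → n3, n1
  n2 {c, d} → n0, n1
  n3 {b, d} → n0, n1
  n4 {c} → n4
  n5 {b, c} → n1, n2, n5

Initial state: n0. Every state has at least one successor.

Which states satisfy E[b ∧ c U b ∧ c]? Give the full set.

States satisfying b ∧ c: {n5}.
States satisfying E[b ∧ c U b ∧ c]: {n5}.

{n5}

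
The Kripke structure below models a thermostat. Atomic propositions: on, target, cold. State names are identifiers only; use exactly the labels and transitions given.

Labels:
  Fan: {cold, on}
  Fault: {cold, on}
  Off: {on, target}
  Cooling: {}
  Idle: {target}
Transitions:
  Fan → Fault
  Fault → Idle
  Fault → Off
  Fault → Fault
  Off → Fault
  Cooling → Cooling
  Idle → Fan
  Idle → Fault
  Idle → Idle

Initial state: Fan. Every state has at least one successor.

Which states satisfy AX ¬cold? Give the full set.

States satisfying ¬cold: {Off, Cooling, Idle}.
States satisfying AX ¬cold: {Cooling}.

{Cooling}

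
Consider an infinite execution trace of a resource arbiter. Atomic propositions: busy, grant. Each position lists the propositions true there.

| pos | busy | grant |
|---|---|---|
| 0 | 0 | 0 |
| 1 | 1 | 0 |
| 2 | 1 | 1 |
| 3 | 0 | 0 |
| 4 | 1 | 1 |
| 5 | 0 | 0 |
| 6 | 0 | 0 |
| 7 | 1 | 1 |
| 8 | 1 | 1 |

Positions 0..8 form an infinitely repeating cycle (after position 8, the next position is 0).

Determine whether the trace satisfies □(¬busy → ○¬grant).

Does not hold

¬busy → ○¬grant must hold at every position from 0 onward. It fails at position 3, so □(¬busy → ○¬grant) is false.
Positions where ¬busy holds: 0, 3, 5, 6.
Check ○¬grant at each: 0→ok, 3→fails, 5→ok, 6→fails.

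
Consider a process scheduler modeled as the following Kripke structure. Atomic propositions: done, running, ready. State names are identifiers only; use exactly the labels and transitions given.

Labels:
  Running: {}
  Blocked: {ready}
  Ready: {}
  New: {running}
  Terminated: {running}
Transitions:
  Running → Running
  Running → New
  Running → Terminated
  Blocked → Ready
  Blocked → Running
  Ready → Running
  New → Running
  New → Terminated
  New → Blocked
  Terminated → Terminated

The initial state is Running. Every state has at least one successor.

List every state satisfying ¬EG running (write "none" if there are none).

{Running, Blocked, Ready}

States satisfying running: {New, Terminated}.
States satisfying EG running: {New, Terminated}.
States satisfying ¬EG running: {Running, Blocked, Ready}.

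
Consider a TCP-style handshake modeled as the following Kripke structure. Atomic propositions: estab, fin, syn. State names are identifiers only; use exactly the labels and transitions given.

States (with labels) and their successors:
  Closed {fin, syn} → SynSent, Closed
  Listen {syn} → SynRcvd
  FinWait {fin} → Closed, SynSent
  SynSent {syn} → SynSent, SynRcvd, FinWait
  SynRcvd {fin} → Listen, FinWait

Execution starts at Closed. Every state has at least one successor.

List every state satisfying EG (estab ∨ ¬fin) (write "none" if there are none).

{SynSent}

States satisfying estab ∨ ¬fin: {Listen, SynSent}.
States satisfying EG (estab ∨ ¬fin): {SynSent}.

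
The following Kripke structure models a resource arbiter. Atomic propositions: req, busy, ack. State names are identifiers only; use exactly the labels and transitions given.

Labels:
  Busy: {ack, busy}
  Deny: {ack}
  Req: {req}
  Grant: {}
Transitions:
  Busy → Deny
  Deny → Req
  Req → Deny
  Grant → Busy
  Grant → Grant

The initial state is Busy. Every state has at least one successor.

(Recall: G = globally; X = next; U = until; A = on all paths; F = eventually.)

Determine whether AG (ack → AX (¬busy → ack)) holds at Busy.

No

States satisfying ack → AX (¬busy → ack): {Busy, Req, Grant}.
States satisfying AG (ack → AX (¬busy → ack)): ∅.
Deny is reachable from Busy and violates ack → AX (¬busy → ack), so AG fails at Busy.
Busy ∉ Sat(AG (ack → AX (¬busy → ack))).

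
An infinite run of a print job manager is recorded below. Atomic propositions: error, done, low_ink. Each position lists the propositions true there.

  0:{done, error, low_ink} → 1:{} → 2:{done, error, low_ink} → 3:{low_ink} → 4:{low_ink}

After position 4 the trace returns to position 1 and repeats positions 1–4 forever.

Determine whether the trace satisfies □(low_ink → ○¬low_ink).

low_ink → ○¬low_ink must hold at every position from 0 onward. It fails at position 2, so □(low_ink → ○¬low_ink) is false.
Positions where low_ink holds: 0, 2, 3, 4.
Check ○¬low_ink at each: 0→ok, 2→fails, 3→fails, 4→ok.

No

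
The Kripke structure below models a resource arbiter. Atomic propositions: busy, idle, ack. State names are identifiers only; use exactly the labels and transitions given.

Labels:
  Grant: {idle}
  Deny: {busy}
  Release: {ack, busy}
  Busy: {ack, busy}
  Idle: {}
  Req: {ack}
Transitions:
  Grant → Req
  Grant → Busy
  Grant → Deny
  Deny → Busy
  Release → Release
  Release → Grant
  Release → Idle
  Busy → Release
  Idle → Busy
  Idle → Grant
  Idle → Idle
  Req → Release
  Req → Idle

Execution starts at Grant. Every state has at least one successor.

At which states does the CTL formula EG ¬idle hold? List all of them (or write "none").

{Deny, Release, Busy, Idle, Req}

States satisfying ¬idle: {Deny, Release, Busy, Idle, Req}.
States satisfying EG ¬idle: {Deny, Release, Busy, Idle, Req}.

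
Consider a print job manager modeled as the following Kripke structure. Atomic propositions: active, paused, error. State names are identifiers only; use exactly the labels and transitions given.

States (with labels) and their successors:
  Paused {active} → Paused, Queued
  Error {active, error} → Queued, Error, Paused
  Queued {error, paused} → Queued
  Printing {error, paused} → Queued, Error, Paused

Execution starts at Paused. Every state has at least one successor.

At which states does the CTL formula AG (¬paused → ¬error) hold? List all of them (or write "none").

{Paused, Queued}

States satisfying ¬paused → ¬error: {Paused, Queued, Printing}.
States satisfying AG (¬paused → ¬error): {Paused, Queued}.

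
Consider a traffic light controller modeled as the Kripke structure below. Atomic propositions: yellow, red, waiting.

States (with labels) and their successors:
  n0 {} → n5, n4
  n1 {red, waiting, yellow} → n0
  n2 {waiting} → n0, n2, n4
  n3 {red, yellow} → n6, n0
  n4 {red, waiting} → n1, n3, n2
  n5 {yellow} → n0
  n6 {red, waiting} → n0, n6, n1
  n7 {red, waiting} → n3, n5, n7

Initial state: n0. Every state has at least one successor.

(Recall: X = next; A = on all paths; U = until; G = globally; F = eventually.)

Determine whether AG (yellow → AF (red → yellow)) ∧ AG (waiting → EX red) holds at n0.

States satisfying yellow → AF (red → yellow): {n0, n1, n2, n3, n4, n5, n6, n7}.
States satisfying AG (yellow → AF (red → yellow)): {n0, n1, n2, n3, n4, n5, n6, n7}.
States satisfying waiting → EX red: {n0, n2, n3, n4, n5, n6, n7}.
States satisfying AG (waiting → EX red): ∅.
States satisfying AG (yellow → AF (red → yellow)) ∧ AG (waiting → EX red): ∅.
n0 ∉ Sat(AG (yellow → AF (red → yellow)) ∧ AG (waiting → EX red)).

No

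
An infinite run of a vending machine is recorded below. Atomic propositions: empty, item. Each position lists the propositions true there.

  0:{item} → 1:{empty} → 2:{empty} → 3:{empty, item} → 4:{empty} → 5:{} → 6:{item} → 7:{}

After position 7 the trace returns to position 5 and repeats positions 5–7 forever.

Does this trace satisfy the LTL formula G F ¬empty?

F ¬empty holds at every position 0..7, and those are all positions ever visited, so G F ¬empty holds.

Satisfied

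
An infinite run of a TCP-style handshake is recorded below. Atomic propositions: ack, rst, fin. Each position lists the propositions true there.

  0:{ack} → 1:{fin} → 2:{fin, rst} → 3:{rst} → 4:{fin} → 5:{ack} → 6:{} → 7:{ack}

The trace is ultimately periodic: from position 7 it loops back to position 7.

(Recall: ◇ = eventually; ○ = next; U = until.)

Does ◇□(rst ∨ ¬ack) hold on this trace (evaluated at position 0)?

Does not hold

□(rst ∨ ¬ack) is false at every position 0..7, so it never becomes true and ◇□(rst ∨ ¬ack) fails.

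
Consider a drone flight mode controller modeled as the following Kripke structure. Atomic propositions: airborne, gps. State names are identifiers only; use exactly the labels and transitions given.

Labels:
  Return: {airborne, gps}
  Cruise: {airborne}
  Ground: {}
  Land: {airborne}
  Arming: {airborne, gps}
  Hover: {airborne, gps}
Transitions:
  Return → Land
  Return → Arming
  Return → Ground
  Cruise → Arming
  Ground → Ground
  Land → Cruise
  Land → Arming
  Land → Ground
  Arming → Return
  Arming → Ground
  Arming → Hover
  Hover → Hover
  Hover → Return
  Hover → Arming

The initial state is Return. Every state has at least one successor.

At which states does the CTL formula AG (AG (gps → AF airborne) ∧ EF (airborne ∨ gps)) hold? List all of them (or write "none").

States satisfying AG (gps → AF airborne) ∧ EF (airborne ∨ gps): {Return, Cruise, Land, Arming, Hover}.
States satisfying AG (AG (gps → AF airborne) ∧ EF (airborne ∨ gps)): ∅.

none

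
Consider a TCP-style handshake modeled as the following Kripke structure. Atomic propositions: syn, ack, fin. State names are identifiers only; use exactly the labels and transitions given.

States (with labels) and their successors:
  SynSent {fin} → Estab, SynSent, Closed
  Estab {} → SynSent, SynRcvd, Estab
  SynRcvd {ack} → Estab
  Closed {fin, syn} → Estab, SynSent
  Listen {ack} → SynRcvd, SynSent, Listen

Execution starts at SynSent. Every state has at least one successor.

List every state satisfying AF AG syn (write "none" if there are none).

States satisfying AG syn: ∅.
States satisfying AF AG syn: ∅.

none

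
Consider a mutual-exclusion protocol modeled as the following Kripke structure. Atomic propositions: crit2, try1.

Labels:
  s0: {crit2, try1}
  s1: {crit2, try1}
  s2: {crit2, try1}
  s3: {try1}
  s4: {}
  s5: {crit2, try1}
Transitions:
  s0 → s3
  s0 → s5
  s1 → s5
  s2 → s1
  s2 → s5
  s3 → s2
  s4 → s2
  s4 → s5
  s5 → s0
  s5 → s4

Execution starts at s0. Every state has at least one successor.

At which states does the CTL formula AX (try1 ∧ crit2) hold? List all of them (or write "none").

{s1, s2, s3, s4}

States satisfying try1 ∧ crit2: {s0, s1, s2, s5}.
States satisfying AX (try1 ∧ crit2): {s1, s2, s3, s4}.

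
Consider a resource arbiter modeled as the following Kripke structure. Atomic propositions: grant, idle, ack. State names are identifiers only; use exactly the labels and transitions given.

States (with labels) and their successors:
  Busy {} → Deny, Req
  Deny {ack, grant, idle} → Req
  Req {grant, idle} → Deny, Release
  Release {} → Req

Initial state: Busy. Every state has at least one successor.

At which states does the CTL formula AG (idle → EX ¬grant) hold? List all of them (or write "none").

none

States satisfying idle → EX ¬grant: {Busy, Req, Release}.
States satisfying AG (idle → EX ¬grant): ∅.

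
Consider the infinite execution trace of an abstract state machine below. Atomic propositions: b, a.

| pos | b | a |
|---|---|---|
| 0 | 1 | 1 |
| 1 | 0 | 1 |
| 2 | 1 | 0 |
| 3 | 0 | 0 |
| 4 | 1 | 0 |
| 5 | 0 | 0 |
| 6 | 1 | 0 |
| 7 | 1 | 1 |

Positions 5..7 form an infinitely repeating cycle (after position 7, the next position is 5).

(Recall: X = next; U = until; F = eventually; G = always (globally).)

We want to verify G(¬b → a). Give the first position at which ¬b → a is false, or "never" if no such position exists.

3

Check ¬b → a at each position in order: 0 ✓, 1 ✓, 2 ✓.
At position 3 the labels are {}, so ¬b → a is false there. This is the first violation.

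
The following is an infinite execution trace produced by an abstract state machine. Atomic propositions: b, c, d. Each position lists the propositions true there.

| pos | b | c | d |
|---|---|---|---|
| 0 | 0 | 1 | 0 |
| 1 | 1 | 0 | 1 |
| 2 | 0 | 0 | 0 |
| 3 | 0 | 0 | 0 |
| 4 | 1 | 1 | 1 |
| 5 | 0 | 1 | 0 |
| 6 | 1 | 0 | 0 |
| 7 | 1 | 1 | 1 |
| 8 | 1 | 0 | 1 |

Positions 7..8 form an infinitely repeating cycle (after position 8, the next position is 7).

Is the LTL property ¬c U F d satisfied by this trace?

Satisfied

Walking from position 0: F d first holds at position 0, and ¬c holds at every earlier position along the way, so ¬c U F d holds.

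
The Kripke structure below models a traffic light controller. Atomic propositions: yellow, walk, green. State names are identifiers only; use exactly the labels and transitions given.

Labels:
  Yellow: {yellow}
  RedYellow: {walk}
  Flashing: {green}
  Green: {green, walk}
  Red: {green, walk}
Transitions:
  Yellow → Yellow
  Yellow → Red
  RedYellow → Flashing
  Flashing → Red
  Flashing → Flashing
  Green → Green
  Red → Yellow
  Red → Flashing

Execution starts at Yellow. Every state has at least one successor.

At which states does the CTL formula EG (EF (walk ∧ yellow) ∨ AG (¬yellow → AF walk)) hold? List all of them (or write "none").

States satisfying EF (walk ∧ yellow) ∨ AG (¬yellow → AF walk): {Green}.
States satisfying EG (EF (walk ∧ yellow) ∨ AG (¬yellow → AF walk)): {Green}.

{Green}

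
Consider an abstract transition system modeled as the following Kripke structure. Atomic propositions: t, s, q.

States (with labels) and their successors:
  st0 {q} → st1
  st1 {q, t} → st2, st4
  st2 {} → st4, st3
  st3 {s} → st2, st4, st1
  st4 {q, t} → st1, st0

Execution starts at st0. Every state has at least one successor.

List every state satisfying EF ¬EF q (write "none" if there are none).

none

States satisfying ¬EF q: ∅.
States satisfying EF ¬EF q: ∅.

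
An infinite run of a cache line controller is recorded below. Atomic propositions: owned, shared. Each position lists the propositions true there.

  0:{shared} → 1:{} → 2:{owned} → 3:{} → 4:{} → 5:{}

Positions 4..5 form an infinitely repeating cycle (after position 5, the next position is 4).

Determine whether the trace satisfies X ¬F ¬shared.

No

The position after 0 is 1; ¬F ¬shared is false there.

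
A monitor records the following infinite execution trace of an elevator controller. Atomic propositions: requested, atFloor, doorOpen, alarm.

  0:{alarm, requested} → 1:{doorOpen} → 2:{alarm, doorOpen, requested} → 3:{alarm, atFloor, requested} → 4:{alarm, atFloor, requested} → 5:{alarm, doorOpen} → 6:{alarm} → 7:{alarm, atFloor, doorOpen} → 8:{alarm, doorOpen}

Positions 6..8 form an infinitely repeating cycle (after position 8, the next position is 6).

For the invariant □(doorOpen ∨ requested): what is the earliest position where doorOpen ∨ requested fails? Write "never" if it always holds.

Check doorOpen ∨ requested at each position in order: 0 ✓, 1 ✓, 2 ✓, 3 ✓, 4 ✓, 5 ✓.
At position 6 the labels are {alarm}, so doorOpen ∨ requested is false there. This is the first violation.

6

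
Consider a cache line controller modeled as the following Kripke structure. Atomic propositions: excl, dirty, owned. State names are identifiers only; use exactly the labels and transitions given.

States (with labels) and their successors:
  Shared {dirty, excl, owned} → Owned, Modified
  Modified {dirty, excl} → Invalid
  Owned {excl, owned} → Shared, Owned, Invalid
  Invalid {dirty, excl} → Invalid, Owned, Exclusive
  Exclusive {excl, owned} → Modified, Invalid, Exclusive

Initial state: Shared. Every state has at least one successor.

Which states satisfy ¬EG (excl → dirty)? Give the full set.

{Owned, Exclusive}

States satisfying excl → dirty: {Shared, Modified, Invalid}.
States satisfying EG (excl → dirty): {Shared, Modified, Invalid}.
States satisfying ¬EG (excl → dirty): {Owned, Exclusive}.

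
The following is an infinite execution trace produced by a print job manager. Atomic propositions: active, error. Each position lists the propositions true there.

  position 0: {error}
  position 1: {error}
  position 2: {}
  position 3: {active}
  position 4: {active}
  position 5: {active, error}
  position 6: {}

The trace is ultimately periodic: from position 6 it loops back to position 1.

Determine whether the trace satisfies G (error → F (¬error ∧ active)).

Satisfied

error → F (¬error ∧ active) holds at every position 0..6, and those are all positions ever visited, so G (error → F (¬error ∧ active)) holds.
Positions where error holds: 0, 1, 5.
Check F (¬error ∧ active) at each: 0→ok, 1→ok, 5→ok.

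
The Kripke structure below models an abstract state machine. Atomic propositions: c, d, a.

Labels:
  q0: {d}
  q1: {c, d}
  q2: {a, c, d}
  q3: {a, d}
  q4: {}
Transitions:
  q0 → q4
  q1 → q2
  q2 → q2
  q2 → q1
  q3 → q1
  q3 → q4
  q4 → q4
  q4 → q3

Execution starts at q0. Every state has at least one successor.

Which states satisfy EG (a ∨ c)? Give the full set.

States satisfying a ∨ c: {q1, q2, q3}.
States satisfying EG (a ∨ c): {q1, q2, q3}.

{q1, q2, q3}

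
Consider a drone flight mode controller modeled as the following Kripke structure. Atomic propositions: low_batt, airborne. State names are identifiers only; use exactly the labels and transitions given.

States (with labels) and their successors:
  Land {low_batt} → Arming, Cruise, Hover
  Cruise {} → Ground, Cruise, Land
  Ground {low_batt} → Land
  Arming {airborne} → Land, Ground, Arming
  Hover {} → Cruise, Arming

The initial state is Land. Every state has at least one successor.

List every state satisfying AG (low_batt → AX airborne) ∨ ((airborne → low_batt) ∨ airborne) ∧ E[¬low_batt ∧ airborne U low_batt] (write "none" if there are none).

{Land, Ground, Arming}

States satisfying low_batt → AX airborne: {Cruise, Arming, Hover}.
States satisfying AG (low_batt → AX airborne): ∅.
States satisfying airborne → low_batt: {Land, Cruise, Ground, Hover}.
States satisfying (airborne → low_batt) ∨ airborne: {Land, Cruise, Ground, Arming, Hover}.
States satisfying ¬low_batt ∧ airborne: {Arming}.
States satisfying low_batt: {Land, Ground}.
States satisfying E[¬low_batt ∧ airborne U low_batt]: {Land, Ground, Arming}.
States satisfying AG (low_batt → AX airborne) ∨ ((airborne → low_batt) ∨ airborne) ∧ E[¬low_batt ∧ airborne U low_batt]: {Land, Ground, Arming}.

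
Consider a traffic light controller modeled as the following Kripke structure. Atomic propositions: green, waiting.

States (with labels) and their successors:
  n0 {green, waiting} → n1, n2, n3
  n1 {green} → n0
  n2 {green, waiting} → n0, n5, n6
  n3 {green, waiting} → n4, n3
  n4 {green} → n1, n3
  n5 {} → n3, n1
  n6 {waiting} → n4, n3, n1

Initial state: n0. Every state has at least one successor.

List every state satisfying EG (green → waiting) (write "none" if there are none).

States satisfying green → waiting: {n0, n2, n3, n5, n6}.
States satisfying EG (green → waiting): {n0, n2, n3, n5, n6}.

{n0, n2, n3, n5, n6}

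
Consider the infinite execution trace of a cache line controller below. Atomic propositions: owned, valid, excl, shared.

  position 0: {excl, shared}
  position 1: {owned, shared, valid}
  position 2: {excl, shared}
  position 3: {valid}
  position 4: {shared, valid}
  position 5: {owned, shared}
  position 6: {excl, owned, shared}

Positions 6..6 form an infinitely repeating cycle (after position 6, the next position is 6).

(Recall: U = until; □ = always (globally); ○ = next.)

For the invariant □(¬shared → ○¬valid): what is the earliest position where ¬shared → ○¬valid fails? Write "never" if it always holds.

Check ¬shared → ○¬valid at each position in order: 0 ✓, 1 ✓, 2 ✓.
At position 3 the labels are {valid} and the next position 4 has {shared, valid}, so ¬shared → ○¬valid is false there. This is the first violation.

3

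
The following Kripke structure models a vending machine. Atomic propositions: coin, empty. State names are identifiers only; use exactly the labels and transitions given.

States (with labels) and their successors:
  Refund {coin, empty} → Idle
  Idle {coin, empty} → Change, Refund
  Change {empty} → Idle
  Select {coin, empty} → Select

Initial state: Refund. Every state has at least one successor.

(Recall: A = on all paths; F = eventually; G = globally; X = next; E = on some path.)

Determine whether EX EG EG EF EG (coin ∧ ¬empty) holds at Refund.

Violated

States satisfying EG EG EF EG (coin ∧ ¬empty): ∅.
States satisfying EX EG EG EF EG (coin ∧ ¬empty): ∅.
No suitable path/successor from Refund witnesses the formula.
Refund ∉ Sat(EX EG EG EF EG (coin ∧ ¬empty)).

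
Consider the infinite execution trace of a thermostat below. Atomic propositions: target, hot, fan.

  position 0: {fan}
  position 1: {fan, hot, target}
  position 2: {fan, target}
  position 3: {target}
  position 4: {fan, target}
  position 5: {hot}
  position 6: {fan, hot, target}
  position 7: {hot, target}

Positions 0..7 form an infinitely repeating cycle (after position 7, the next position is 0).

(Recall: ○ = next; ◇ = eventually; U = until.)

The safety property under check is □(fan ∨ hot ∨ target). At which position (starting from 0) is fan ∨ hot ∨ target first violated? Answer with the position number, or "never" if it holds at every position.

never

fan ∨ hot ∨ target holds at every position 0..7, and those are all the positions the trace ever visits, so the invariant □(fan ∨ hot ∨ target) is never violated.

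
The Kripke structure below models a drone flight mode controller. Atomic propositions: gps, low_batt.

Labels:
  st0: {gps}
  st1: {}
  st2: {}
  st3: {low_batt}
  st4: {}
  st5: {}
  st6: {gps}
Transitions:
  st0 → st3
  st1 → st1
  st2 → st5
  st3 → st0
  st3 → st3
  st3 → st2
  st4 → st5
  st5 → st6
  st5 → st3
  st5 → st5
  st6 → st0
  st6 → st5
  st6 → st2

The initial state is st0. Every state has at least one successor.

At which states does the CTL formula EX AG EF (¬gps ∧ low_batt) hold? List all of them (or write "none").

{st0, st2, st3, st4, st5, st6}

States satisfying AG EF (¬gps ∧ low_batt): {st0, st2, st3, st4, st5, st6}.
States satisfying EX AG EF (¬gps ∧ low_batt): {st0, st2, st3, st4, st5, st6}.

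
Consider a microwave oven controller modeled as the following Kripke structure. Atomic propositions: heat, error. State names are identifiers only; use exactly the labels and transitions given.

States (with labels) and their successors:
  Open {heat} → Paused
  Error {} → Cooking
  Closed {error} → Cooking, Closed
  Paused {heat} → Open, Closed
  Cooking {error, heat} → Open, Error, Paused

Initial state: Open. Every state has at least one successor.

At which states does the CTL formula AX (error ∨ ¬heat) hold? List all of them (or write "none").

States satisfying error ∨ ¬heat: {Error, Closed, Cooking}.
States satisfying AX (error ∨ ¬heat): {Error, Closed}.

{Error, Closed}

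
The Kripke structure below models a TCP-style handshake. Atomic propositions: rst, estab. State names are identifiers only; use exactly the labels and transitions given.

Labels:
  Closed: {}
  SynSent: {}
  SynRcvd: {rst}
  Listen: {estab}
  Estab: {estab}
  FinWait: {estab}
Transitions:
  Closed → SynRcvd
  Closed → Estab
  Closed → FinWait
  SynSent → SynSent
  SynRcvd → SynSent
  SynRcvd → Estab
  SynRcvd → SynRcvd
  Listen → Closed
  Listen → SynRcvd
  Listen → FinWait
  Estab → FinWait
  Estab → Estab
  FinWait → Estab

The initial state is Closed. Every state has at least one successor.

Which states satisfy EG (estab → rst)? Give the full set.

{Closed, SynSent, SynRcvd}

States satisfying estab → rst: {Closed, SynSent, SynRcvd}.
States satisfying EG (estab → rst): {Closed, SynSent, SynRcvd}.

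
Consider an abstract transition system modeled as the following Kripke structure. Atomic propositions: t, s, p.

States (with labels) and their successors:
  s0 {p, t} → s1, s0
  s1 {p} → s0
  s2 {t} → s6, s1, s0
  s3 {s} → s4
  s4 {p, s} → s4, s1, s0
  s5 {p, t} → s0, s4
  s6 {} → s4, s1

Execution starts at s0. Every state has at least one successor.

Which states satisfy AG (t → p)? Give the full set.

States satisfying t → p: {s0, s1, s3, s4, s5, s6}.
States satisfying AG (t → p): {s0, s1, s3, s4, s5, s6}.

{s0, s1, s3, s4, s5, s6}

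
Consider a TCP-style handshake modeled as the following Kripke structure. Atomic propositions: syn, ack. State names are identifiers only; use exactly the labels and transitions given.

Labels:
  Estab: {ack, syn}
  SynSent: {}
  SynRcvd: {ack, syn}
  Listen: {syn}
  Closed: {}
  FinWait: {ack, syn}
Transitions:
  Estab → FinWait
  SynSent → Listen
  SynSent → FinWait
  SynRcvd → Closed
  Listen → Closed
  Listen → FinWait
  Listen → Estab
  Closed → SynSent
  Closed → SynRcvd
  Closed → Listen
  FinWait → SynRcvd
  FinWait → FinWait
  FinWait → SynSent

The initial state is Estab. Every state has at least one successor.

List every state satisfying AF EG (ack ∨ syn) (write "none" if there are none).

States satisfying EG (ack ∨ syn): {Estab, Listen, FinWait}.
States satisfying AF EG (ack ∨ syn): {Estab, SynSent, Listen, FinWait}.

{Estab, SynSent, Listen, FinWait}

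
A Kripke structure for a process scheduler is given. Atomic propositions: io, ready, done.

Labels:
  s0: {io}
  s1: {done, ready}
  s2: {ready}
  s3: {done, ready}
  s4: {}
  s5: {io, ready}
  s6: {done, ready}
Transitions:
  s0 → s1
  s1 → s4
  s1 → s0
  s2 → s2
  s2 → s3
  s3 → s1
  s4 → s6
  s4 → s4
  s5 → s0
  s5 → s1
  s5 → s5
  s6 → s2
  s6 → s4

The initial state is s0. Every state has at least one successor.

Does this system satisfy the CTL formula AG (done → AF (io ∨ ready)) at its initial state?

States satisfying done → AF (io ∨ ready): {s0, s1, s2, s3, s4, s5, s6}.
States satisfying AG (done → AF (io ∨ ready)): {s0, s1, s2, s3, s4, s5, s6}.
Every state reachable from s0 satisfies done → AF (io ∨ ready).
s0 ∈ Sat(AG (done → AF (io ∨ ready))).

Holds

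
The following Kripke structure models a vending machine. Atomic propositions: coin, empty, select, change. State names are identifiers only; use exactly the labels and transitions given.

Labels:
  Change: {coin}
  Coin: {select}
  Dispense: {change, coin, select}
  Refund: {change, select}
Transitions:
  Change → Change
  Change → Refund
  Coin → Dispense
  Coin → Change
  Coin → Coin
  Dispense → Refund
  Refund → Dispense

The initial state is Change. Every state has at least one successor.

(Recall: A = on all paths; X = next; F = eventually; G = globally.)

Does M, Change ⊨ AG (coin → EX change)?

States satisfying coin → EX change: {Change, Coin, Dispense, Refund}.
States satisfying AG (coin → EX change): {Change, Coin, Dispense, Refund}.
Every state reachable from Change satisfies coin → EX change.
Change ∈ Sat(AG (coin → EX change)).

Satisfied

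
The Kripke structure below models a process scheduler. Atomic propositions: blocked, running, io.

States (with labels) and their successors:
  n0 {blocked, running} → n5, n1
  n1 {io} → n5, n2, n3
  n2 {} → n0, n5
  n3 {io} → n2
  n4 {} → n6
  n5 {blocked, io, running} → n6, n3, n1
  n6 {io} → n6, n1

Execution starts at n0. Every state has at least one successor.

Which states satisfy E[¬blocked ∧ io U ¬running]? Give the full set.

States satisfying ¬blocked ∧ io: {n1, n3, n6}.
States satisfying ¬running: {n1, n2, n3, n4, n6}.
States satisfying E[¬blocked ∧ io U ¬running]: {n1, n2, n3, n4, n6}.

{n1, n2, n3, n4, n6}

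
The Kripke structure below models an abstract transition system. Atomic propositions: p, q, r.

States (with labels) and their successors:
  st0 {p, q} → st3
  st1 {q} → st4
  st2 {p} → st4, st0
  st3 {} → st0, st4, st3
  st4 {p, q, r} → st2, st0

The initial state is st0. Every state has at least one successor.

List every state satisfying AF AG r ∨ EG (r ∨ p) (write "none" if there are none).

{st2, st4}

States satisfying AG r: ∅.
States satisfying AF AG r: ∅.
States satisfying r ∨ p: {st0, st2, st4}.
States satisfying EG (r ∨ p): {st2, st4}.
States satisfying AF AG r ∨ EG (r ∨ p): {st2, st4}.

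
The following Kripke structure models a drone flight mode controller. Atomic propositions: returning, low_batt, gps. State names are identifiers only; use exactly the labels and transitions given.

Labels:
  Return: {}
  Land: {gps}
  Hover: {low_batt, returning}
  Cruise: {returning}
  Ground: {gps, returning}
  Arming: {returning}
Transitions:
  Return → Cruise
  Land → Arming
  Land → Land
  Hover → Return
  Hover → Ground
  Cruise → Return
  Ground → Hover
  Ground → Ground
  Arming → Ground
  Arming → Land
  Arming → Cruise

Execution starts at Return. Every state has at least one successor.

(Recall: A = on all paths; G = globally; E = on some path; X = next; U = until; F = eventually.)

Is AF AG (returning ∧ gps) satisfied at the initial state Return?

States satisfying AG (returning ∧ gps): ∅.
States satisfying AF AG (returning ∧ gps): ∅.
There is a path from Return along which AG (returning ∧ gps) never holds.
Return ∉ Sat(AF AG (returning ∧ gps)).

Violated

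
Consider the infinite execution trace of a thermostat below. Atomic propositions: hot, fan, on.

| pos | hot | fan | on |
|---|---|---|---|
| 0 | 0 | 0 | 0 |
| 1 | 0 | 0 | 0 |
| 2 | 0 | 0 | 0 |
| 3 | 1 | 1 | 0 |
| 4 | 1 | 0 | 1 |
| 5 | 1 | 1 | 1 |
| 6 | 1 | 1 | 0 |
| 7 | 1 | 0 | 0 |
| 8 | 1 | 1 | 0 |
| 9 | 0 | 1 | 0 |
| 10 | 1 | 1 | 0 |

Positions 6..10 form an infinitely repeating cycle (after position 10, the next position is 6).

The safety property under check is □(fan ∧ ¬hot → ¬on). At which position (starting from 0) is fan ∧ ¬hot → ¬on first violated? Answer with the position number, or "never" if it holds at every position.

fan ∧ ¬hot → ¬on holds at every position 0..10, and those are all the positions the trace ever visits, so the invariant □(fan ∧ ¬hot → ¬on) is never violated.

never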